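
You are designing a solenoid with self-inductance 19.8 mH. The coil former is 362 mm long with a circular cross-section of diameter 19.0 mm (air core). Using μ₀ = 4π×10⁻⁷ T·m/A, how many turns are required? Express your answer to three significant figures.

A = π(d/2)² = π(9.500×10^-3 m)² = 2.835×10^-4 m².
From L = μ₀N²A/ℓ, N = √(Lℓ / (μ₀A)).
N = √[(1.980×10^-2)(0.362) / ((4π×10⁻⁷)×2.835×10^-4)] = √(2.012×10^7) ≈ 4485.2.

N ≈ 4490 turns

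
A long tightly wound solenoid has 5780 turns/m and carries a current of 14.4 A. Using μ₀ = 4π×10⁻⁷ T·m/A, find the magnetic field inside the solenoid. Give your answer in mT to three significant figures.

B ≈ 105 mT

Inside a long solenoid, B = μ₀nI.
B = (4π×10⁻⁷)(5.780×10^3 m⁻¹)(14.4 A) = 0.1046 T.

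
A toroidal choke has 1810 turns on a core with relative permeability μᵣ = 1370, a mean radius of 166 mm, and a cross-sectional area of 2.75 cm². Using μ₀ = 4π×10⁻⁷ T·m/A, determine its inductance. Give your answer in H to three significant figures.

L ≈ 1.49 H

For a thin toroid, L = μ₀μᵣN²A/(2πR).
L = (4π×10⁻⁷)(1370)(1810)²(2.750×10^-4) / (2π×0.166 m) = 1.487 H.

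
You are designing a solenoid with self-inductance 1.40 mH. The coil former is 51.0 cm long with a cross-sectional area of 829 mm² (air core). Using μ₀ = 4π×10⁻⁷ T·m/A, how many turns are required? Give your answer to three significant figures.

A = 829 mm² = 8.290×10^-4 m².
From L = μ₀N²A/ℓ, N = √(Lℓ / (μ₀A)).
N = √[(1.400×10^-3)(0.51) / ((4π×10⁻⁷)×8.290×10^-4)] = √(6.854×10^5) ≈ 827.9.

N ≈ 828 turns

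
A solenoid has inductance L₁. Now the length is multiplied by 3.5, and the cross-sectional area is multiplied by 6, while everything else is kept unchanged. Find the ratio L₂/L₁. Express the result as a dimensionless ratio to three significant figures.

For a solenoid, L ∝ μᵣN²A/ℓ.
L₂/L₁ = (3.5)^-1 × (6) = 1.71.

L₂/L₁ = 1.71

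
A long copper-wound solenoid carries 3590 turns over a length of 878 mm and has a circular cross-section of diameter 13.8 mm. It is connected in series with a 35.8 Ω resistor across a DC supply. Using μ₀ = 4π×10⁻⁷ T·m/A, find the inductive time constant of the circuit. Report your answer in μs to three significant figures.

A = π(d/2)² = π(6.900×10^-3 m)² = 1.496×10^-4 m².
L = μ₀N²A/ℓ = (4π×10⁻⁷)(3590)²(1.496×10^-4)/(0.878) = 2.759×10^-3 H.
τ = L/R = (2.759×10^-3)/(35.8) = 7.707×10^-5 s.

τ ≈ 77.1 μs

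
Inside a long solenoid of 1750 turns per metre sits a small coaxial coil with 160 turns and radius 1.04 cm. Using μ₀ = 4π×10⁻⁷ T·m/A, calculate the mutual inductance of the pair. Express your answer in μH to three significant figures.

M ≈ 120 μH

The outer solenoid produces a uniform field B₁ = μ₀n₁I₁ across the inner coil,
so the flux linkage is N₂Φ = N₂B₁A₂ = μ₀n₁N₂A₂·I₁, giving M = μ₀n₁N₂A₂.
A₂ = πr² = π(1.040×10^-2 m)² = 3.398×10^-4 m².
M = (4π×10⁻⁷)(1750)(160)(3.398×10^-4) = 1.196×10^-4 H.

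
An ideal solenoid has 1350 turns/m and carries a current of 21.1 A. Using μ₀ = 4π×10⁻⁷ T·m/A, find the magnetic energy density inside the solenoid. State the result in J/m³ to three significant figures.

u ≈ 510 J/m³

B = μ₀nI = (4π×10⁻⁷)(1.350×10^3)(21.1) = 3.580×10^-2 T.
u = B²/(2μ₀) = (3.580×10^-2)²/(2×4π×10⁻⁷) = 509.8 J/m³.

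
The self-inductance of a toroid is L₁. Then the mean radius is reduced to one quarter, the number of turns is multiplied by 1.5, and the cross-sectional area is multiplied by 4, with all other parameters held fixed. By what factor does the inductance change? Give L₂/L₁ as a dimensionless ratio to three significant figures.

L₂/L₁ = 36.0

For a toroid, L ∝ μᵣN²A/R.
L₂/L₁ = (0.25)^-1 × (1.5)^2 × (4) = 36.0.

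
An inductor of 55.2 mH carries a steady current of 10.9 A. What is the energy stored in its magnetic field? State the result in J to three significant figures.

U ≈ 3.28 J

Stored magnetic energy: U = ½LI².
U = ½(5.520×10^-2 H)(10.9 A)² = 3.279 J.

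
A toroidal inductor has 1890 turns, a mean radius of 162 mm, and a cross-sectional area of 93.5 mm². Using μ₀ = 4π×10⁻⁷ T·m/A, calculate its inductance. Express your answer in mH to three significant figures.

For a thin toroid, L = μ₀N²A/(2πR).
L = (4π×10⁻⁷)(1890)²(9.350×10^-5) / (2π×0.162 m) = 4.123×10^-4 H.

L ≈ 0.412 mH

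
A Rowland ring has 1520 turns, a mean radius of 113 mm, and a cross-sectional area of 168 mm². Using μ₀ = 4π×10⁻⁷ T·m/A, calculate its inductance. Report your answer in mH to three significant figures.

For a thin toroid, L = μ₀N²A/(2πR).
L = (4π×10⁻⁷)(1520)²(1.680×10^-4) / (2π×0.113 m) = 6.870×10^-4 H.

L ≈ 0.687 mH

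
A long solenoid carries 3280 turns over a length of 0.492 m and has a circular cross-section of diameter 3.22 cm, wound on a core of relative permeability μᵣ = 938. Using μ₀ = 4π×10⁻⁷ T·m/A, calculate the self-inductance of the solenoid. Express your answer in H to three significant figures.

L ≈ 21.0 H

A = π(d/2)² = π(1.610×10^-2 m)² = 8.143×10^-4 m².
For a long solenoid, L = μ₀μᵣN²A/ℓ.
L = (4π×10⁻⁷)(938)(3280)²(8.143×10^-4)/(0.492 m) = 20.99 H.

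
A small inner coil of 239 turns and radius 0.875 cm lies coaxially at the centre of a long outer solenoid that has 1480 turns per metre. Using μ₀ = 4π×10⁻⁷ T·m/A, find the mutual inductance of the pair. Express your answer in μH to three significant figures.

The outer solenoid produces a uniform field B₁ = μ₀n₁I₁ across the inner coil,
so the flux linkage is N₂Φ = N₂B₁A₂ = μ₀n₁N₂A₂·I₁, giving M = μ₀n₁N₂A₂.
A₂ = πr² = π(8.750×10^-3 m)² = 2.405×10^-4 m².
M = (4π×10⁻⁷)(1480)(239)(2.405×10^-4) = 1.069×10^-4 H.

M ≈ 107 μH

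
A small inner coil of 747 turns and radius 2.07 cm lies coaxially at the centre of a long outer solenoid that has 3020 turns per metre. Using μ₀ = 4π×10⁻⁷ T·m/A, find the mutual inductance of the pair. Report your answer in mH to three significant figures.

The outer solenoid produces a uniform field B₁ = μ₀n₁I₁ across the inner coil,
so the flux linkage is N₂Φ = N₂B₁A₂ = μ₀n₁N₂A₂·I₁, giving M = μ₀n₁N₂A₂.
A₂ = πr² = π(2.070×10^-2 m)² = 1.346×10^-3 m².
M = (4π×10⁻⁷)(3020)(747)(1.346×10^-3) = 3.816×10^-3 H.

M ≈ 3.82 mH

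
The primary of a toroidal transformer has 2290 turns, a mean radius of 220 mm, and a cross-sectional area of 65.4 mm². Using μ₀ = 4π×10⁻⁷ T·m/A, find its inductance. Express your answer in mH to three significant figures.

L ≈ 0.312 mH

For a thin toroid, L = μ₀N²A/(2πR).
L = (4π×10⁻⁷)(2290)²(6.540×10^-5) / (2π×0.22 m) = 3.118×10^-4 H.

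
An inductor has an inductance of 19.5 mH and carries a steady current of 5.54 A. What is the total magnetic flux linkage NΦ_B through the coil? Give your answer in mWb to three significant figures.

From L = NΦ_B/I, the flux linkage is NΦ_B = LI.
NΦ_B = (1.950×10^-2 H)(5.54 A) = 0.108 Wb.

NΦ_B ≈ 108 mWb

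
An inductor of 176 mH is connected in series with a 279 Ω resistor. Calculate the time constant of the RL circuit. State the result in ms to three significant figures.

τ = L/R = (0.176 H)/(279 Ω) = 6.308×10^-4 s.

τ ≈ 0.631 ms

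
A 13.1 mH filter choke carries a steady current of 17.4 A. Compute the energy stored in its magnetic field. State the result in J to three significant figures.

U ≈ 1.98 J

Stored magnetic energy: U = ½LI².
U = ½(1.310×10^-2 H)(17.4 A)² = 1.983 J.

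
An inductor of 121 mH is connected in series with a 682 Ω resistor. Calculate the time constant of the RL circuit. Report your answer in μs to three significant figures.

τ ≈ 177 μs

τ = L/R = (0.121 H)/(682 Ω) = 1.774×10^-4 s.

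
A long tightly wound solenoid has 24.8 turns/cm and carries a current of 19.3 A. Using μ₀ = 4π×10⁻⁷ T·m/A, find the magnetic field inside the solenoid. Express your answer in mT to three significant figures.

Inside a long solenoid, B = μ₀nI.
B = (4π×10⁻⁷)(2.480×10^3 m⁻¹)(19.3 A) = 6.0148×10^-2 T.

B ≈ 60.1 mT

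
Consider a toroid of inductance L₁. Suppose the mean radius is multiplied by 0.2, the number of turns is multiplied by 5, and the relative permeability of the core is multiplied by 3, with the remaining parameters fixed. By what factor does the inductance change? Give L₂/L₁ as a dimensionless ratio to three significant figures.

For a toroid, L ∝ μᵣN²A/R.
L₂/L₁ = (0.2)^-1 × (5)^2 × (3) = 375.

L₂/L₁ = 375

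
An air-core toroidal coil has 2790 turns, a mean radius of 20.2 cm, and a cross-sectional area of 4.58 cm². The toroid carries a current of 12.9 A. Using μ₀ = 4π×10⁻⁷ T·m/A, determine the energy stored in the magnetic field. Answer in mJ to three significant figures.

L = μ₀N²A/(2πR) = (4π×10⁻⁷)(2790)²(4.580×10^-4)/(2π×0.202) = 3.530×10^-3 H.
U = ½LI² = ½(3.530×10^-3)(12.9)² = 0.2937 J.

U ≈ 294 mJ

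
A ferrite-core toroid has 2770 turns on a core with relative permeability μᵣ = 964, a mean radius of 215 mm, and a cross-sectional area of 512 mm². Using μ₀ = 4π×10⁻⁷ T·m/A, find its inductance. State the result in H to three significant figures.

L ≈ 3.52 H

For a thin toroid, L = μ₀μᵣN²A/(2πR).
L = (4π×10⁻⁷)(964)(2770)²(5.120×10^-4) / (2π×0.215 m) = 3.523 H.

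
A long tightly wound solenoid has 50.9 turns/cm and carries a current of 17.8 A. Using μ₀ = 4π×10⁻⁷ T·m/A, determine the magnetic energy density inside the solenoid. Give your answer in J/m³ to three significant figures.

u ≈ 5160 J/m³

B = μ₀nI = (4π×10⁻⁷)(5.090×10^3)(17.8) = 0.1139 T.
u = B²/(2μ₀) = (0.1139)²/(2×4π×10⁻⁷) = 5.158×10^3 J/m³.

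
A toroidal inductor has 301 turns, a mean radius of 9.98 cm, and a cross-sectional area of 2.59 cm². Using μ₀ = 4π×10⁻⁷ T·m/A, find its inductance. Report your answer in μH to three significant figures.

For a thin toroid, L = μ₀N²A/(2πR).
L = (4π×10⁻⁷)(301)²(2.590×10^-4) / (2π×9.980×10^-2 m) = 4.703×10^-5 H.

L ≈ 47.0 μH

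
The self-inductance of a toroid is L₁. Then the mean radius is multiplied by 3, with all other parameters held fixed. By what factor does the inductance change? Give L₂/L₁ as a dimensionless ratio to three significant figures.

L₂/L₁ = 0.333

For a toroid, L ∝ μᵣN²A/R.
L₂/L₁ = (3)^-1 = 0.333.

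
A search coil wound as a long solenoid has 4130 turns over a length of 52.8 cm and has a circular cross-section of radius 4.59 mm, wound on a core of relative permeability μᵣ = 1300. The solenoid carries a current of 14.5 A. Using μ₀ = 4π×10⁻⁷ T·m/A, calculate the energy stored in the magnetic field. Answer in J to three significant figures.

A = πr² = π(4.590×10^-3 m)² = 6.619×10^-5 m².
L = μ₀μᵣN²A/ℓ = (4π×10⁻⁷)(1300)(4130)²(6.619×10^-5)/(0.528) = 3.493 H.
U = ½LI² = ½(3.493)(14.5)² = 367.2 J.

U ≈ 367 J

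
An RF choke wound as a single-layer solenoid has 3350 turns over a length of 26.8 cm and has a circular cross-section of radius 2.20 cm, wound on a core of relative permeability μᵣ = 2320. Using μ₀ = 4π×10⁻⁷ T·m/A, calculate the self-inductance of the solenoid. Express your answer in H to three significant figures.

A = πr² = π(2.200×10^-2 m)² = 1.521×10^-3 m².
For a long solenoid, L = μ₀μᵣN²A/ℓ.
L = (4π×10⁻⁷)(2320)(3350)²(1.521×10^-3)/(0.268 m) = 185.6 H.

L ≈ 186 H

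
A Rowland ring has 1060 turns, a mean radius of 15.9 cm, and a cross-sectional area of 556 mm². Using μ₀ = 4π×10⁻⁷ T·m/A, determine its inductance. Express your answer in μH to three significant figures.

L ≈ 786 μH

For a thin toroid, L = μ₀N²A/(2πR).
L = (4π×10⁻⁷)(1060)²(5.560×10^-4) / (2π×0.159 m) = 7.858×10^-4 H.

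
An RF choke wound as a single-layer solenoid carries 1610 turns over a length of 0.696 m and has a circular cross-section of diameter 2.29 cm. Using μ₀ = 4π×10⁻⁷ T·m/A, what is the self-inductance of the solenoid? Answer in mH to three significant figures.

L ≈ 1.93 mH

A = π(d/2)² = π(1.145×10^-2 m)² = 4.119×10^-4 m².
For a long solenoid, L = μ₀N²A/ℓ.
L = (4π×10⁻⁷)(1610)²(4.119×10^-4)/(0.696 m) = 1.928×10^-3 H.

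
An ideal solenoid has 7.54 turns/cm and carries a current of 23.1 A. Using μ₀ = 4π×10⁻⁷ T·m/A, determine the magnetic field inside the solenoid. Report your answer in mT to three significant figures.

Inside a long solenoid, B = μ₀nI.
B = (4π×10⁻⁷)(754 m⁻¹)(23.1 A) = 2.189×10^-2 T.

B ≈ 21.9 mT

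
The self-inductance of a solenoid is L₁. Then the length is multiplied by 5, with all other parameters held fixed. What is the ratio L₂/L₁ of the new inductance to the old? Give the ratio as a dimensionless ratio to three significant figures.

For a solenoid, L ∝ μᵣN²A/ℓ.
L₂/L₁ = (5)^-1 = 0.200.

L₂/L₁ = 0.200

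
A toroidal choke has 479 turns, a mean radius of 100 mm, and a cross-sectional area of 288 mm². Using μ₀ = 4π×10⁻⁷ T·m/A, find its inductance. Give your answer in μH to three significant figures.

L ≈ 132 μH

For a thin toroid, L = μ₀N²A/(2πR).
L = (4π×10⁻⁷)(479)²(2.880×10^-4) / (2π×0.1 m) = 1.322×10^-4 H.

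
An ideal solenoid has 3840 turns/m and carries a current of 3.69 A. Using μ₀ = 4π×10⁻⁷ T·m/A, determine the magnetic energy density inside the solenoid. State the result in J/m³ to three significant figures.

u ≈ 126 J/m³

B = μ₀nI = (4π×10⁻⁷)(3.840×10^3)(3.69) = 1.781×10^-2 T.
u = B²/(2μ₀) = (1.781×10^-2)²/(2×4π×10⁻⁷) = 126.2 J/m³.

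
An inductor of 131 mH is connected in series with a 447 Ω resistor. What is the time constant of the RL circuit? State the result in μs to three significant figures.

τ ≈ 293 μs

τ = L/R = (0.131 H)/(447 Ω) = 2.931×10^-4 s.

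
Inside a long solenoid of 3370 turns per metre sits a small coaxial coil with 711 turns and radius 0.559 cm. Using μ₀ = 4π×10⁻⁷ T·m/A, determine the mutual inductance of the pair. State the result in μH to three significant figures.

M ≈ 296 μH

The outer solenoid produces a uniform field B₁ = μ₀n₁I₁ across the inner coil,
so the flux linkage is N₂Φ = N₂B₁A₂ = μ₀n₁N₂A₂·I₁, giving M = μ₀n₁N₂A₂.
A₂ = πr² = π(5.590×10^-3 m)² = 9.817×10^-5 m².
M = (4π×10⁻⁷)(3370)(711)(9.817×10^-5) = 2.956×10^-4 H.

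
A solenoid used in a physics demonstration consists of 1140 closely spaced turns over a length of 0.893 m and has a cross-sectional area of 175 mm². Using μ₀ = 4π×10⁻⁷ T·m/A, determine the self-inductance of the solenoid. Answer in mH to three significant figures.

L ≈ 0.320 mH

A = 175 mm² = 1.750×10^-4 m².
For a long solenoid, L = μ₀N²A/ℓ.
L = (4π×10⁻⁷)(1140)²(1.750×10^-4)/(0.893 m) = 3.200×10^-4 H.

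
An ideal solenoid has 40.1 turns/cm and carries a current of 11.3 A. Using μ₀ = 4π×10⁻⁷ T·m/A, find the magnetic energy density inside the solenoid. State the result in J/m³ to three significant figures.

u ≈ 1290 J/m³

B = μ₀nI = (4π×10⁻⁷)(4.010×10^3)(11.3) = 5.694×10^-2 T.
u = B²/(2μ₀) = (5.694×10^-2)²/(2×4π×10⁻⁷) = 1.290×10^3 J/m³.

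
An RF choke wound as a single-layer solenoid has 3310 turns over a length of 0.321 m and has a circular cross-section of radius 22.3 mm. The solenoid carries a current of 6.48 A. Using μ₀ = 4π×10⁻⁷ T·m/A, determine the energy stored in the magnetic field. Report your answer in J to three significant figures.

U ≈ 1.41 J

A = πr² = π(2.230×10^-2 m)² = 1.562×10^-3 m².
L = μ₀N²A/ℓ = (4π×10⁻⁷)(3310)²(1.562×10^-3)/(0.321) = 6.701×10^-2 H.
U = ½LI² = ½(6.701×10^-2)(6.48)² = 1.407 J.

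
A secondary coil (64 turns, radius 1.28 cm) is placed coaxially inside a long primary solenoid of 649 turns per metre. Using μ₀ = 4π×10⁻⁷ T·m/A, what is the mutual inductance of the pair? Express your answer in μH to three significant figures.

The outer solenoid produces a uniform field B₁ = μ₀n₁I₁ across the inner coil,
so the flux linkage is N₂Φ = N₂B₁A₂ = μ₀n₁N₂A₂·I₁, giving M = μ₀n₁N₂A₂.
A₂ = πr² = π(1.280×10^-2 m)² = 5.147×10^-4 m².
M = (4π×10⁻⁷)(649)(64)(5.147×10^-4) = 2.687×10^-5 H.

M ≈ 26.9 μH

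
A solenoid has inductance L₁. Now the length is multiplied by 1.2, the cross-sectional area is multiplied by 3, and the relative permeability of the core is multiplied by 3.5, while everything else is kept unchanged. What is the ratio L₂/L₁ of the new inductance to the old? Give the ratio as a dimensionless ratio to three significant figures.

For a solenoid, L ∝ μᵣN²A/ℓ.
L₂/L₁ = (1.2)^-1 × (3) × (3.5) = 8.75.

L₂/L₁ = 8.75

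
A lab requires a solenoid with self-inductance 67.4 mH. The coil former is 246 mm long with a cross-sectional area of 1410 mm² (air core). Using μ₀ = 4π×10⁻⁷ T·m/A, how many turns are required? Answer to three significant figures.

N ≈ 3060 turns

A = 1410 mm² = 1.410×10^-3 m².
From L = μ₀N²A/ℓ, N = √(Lℓ / (μ₀A)).
N = √[(6.740×10^-2)(0.246) / ((4π×10⁻⁷)×1.410×10^-3)] = √(9.358×10^6) ≈ 3059.0.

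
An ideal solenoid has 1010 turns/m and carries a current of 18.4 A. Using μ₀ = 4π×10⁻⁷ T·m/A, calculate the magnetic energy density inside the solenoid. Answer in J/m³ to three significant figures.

u ≈ 217 J/m³

B = μ₀nI = (4π×10⁻⁷)(1.010×10^3)(18.4) = 2.335×10^-2 T.
u = B²/(2μ₀) = (2.335×10^-2)²/(2×4π×10⁻⁷) = 217 J/m³.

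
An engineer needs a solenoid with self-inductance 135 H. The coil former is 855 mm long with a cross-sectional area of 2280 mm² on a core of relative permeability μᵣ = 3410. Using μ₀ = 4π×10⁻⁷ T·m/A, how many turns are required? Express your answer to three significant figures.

N ≈ 3440 turns

A = 2280 mm² = 2.280×10^-3 m².
From L = μ₀μᵣN²A/ℓ, N = √(Lℓ / (μ₀μᵣA)).
N = √[(135)(0.855) / ((4π×10⁻⁷)(3410)×2.280×10^-3)] = √(1.181×10^7) ≈ 3437.2.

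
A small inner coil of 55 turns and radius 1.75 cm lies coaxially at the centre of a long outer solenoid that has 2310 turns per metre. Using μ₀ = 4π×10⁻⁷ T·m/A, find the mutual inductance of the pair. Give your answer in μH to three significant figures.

The outer solenoid produces a uniform field B₁ = μ₀n₁I₁ across the inner coil,
so the flux linkage is N₂Φ = N₂B₁A₂ = μ₀n₁N₂A₂·I₁, giving M = μ₀n₁N₂A₂.
A₂ = πr² = π(1.750×10^-2 m)² = 9.621×10^-4 m².
M = (4π×10⁻⁷)(2310)(55)(9.621×10^-4) = 1.536×10^-4 H.

M ≈ 154 μH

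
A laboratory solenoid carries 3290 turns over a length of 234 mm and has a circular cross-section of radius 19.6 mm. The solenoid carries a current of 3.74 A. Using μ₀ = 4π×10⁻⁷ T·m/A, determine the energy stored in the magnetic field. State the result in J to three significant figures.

U ≈ 0.491 J

A = πr² = π(1.960×10^-2 m)² = 1.207×10^-3 m².
L = μ₀N²A/ℓ = (4π×10⁻⁷)(3290)²(1.207×10^-3)/(0.234) = 7.015×10^-2 H.
U = ½LI² = ½(7.015×10^-2)(3.74)² = 0.4906 J.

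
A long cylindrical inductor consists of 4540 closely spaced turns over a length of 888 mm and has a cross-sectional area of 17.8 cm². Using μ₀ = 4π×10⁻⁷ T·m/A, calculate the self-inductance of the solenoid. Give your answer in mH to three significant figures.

A = 17.8 cm² = 1.780×10^-3 m².
For a long solenoid, L = μ₀N²A/ℓ.
L = (4π×10⁻⁷)(4540)²(1.780×10^-3)/(0.888 m) = 5.192×10^-2 H.

L ≈ 51.9 mH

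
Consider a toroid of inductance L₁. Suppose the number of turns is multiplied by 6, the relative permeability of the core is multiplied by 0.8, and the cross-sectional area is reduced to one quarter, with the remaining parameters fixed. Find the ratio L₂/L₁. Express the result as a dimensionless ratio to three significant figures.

L₂/L₁ = 7.20

For a toroid, L ∝ μᵣN²A/R.
L₂/L₁ = (6)^2 × (0.8) × (0.25) = 7.20.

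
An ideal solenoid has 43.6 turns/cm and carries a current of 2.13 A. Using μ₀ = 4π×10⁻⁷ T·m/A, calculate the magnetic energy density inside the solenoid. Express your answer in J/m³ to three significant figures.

u ≈ 54.2 J/m³

B = μ₀nI = (4π×10⁻⁷)(4.360×10^3)(2.13) = 1.167×10^-2 T.
u = B²/(2μ₀) = (1.167×10^-2)²/(2×4π×10⁻⁷) = 54.19 J/m³.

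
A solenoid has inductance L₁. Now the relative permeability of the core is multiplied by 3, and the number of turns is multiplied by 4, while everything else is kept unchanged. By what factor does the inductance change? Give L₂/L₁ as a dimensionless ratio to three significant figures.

For a solenoid, L ∝ μᵣN²A/ℓ.
L₂/L₁ = (3) × (4)^2 = 48.0.

L₂/L₁ = 48.0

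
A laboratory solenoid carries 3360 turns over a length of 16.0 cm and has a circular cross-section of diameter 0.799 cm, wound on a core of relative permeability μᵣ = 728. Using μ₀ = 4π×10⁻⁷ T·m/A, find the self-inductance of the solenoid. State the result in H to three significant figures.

L ≈ 3.24 H

A = π(d/2)² = π(3.995×10^-3 m)² = 5.014×10^-5 m².
For a long solenoid, L = μ₀μᵣN²A/ℓ.
L = (4π×10⁻⁷)(728)(3360)²(5.014×10^-5)/(0.16 m) = 3.237 H.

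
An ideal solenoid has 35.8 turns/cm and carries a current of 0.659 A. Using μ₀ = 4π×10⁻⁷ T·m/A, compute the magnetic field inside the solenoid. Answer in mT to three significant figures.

B ≈ 2.96 mT

Inside a long solenoid, B = μ₀nI.
B = (4π×10⁻⁷)(3.580×10^3 m⁻¹)(0.659 A) = 2.9647×10^-3 T.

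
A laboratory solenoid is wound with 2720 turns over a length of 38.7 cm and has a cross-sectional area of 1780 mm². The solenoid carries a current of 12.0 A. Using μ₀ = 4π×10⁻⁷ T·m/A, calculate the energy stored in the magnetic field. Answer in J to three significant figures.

A = 1780 mm² = 1.780×10^-3 m².
L = μ₀N²A/ℓ = (4π×10⁻⁷)(2720)²(1.780×10^-3)/(0.387) = 4.276×10^-2 H.
U = ½LI² = ½(4.276×10^-2)(12.0)² = 3.079 J.

U ≈ 3.08 J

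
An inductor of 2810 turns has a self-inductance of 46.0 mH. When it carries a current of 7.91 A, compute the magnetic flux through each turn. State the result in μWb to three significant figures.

From L = NΦ_B/I, the flux per turn is Φ_B = LI/N.
Φ_B = (4.600×10^-2 H)(7.91 A)/2810 = 1.2949×10^-4 Wb.

Φ_B ≈ 129 μWb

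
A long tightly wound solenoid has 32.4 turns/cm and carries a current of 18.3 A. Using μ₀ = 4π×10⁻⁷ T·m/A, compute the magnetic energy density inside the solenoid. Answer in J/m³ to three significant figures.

B = μ₀nI = (4π×10⁻⁷)(3.240×10^3)(18.3) = 7.451×10^-2 T.
u = B²/(2μ₀) = (7.451×10^-2)²/(2×4π×10⁻⁷) = 2.209×10^3 J/m³.

u ≈ 2210 J/m³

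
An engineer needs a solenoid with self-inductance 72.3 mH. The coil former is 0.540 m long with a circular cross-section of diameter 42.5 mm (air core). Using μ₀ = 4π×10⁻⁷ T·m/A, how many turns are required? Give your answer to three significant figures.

A = π(d/2)² = π(2.125×10^-2 m)² = 1.419×10^-3 m².
From L = μ₀N²A/ℓ, N = √(Lℓ / (μ₀A)).
N = √[(7.230×10^-2)(0.54) / ((4π×10⁻⁷)×1.419×10^-3)] = √(2.190×10^7) ≈ 4679.8.

N ≈ 4680 turns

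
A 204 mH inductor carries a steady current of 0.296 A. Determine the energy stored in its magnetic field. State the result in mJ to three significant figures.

U ≈ 8.94 mJ

Stored magnetic energy: U = ½LI².
U = ½(0.204 H)(0.296 A)² = 8.937×10^-3 J.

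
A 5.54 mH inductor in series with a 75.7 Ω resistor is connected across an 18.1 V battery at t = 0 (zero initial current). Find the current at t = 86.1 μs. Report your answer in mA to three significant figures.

I ≈ 165 mA

τ = L/R = 5.540×10^-3/75.7 = 7.318×10^-5 s; final current I_∞ = ε/R = 18.1/75.7 = 0.2391 A.
I(t) = I_∞(1 − e^(−t/τ)) with t/τ = 1.176.
I = (0.2391)(1 − e^(−1.176)) = 0.1654 A.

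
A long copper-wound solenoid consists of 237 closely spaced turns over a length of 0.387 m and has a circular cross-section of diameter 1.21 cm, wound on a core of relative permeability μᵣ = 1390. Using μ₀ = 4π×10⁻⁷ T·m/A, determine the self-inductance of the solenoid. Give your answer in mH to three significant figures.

A = π(d/2)² = π(6.050×10^-3 m)² = 1.150×10^-4 m².
For a long solenoid, L = μ₀μᵣN²A/ℓ.
L = (4π×10⁻⁷)(1390)(237)²(1.150×10^-4)/(0.387 m) = 2.915×10^-2 H.

L ≈ 29.2 mH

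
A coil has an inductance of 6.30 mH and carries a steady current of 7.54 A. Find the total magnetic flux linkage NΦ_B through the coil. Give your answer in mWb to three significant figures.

NΦ_B ≈ 47.5 mWb

From L = NΦ_B/I, the flux linkage is NΦ_B = LI.
NΦ_B = (6.300×10^-3 H)(7.54 A) = 4.750×10^-2 Wb.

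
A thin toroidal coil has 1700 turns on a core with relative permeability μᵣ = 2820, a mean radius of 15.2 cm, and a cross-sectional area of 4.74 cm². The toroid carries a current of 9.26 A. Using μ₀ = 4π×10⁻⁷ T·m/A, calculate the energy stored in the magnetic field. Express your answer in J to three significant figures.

L = μ₀μᵣN²A/(2πR) = (4π×10⁻⁷)(2820)(1700)²(4.740×10^-4)/(2π×0.152) = 5.083 H.
U = ½LI² = ½(5.083)(9.26)² = 217.9 J.

U ≈ 218 J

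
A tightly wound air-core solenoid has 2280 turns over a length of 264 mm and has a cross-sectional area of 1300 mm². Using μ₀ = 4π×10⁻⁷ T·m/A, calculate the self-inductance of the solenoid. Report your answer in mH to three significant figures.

A = 1300 mm² = 1.300×10^-3 m².
For a long solenoid, L = μ₀N²A/ℓ.
L = (4π×10⁻⁷)(2280)²(1.300×10^-3)/(0.264 m) = 3.217×10^-2 H.

L ≈ 32.2 mH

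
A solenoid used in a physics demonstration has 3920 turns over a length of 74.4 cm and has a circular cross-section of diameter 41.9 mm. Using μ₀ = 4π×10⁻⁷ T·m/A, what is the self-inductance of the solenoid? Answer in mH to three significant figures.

L ≈ 35.8 mH

A = π(d/2)² = π(2.095×10^-2 m)² = 1.379×10^-3 m².
For a long solenoid, L = μ₀N²A/ℓ.
L = (4π×10⁻⁷)(3920)²(1.379×10^-3)/(0.744 m) = 3.579×10^-2 H.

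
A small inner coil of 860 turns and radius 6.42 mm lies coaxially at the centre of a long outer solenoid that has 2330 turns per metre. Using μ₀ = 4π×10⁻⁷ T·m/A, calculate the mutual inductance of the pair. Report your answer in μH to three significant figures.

The outer solenoid produces a uniform field B₁ = μ₀n₁I₁ across the inner coil,
so the flux linkage is N₂Φ = N₂B₁A₂ = μ₀n₁N₂A₂·I₁, giving M = μ₀n₁N₂A₂.
A₂ = πr² = π(6.420×10^-3 m)² = 1.2949×10^-4 m².
M = (4π×10⁻⁷)(2330)(860)(1.2949×10^-4) = 3.260×10^-4 H.

M ≈ 326 μH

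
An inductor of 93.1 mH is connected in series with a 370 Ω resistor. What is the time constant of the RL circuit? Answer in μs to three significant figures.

τ = L/R = (9.310×10^-2 H)/(370 Ω) = 2.516×10^-4 s.

τ ≈ 252 μs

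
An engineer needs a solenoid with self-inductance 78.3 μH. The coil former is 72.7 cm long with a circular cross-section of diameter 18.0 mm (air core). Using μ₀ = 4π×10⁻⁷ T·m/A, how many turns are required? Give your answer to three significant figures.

A = π(d/2)² = π(9.000×10^-3 m)² = 2.5447×10^-4 m².
From L = μ₀N²A/ℓ, N = √(Lℓ / (μ₀A)).
N = √[(7.830×10^-5)(0.727) / ((4π×10⁻⁷)×2.5447×10^-4)] = √(1.780×10^5) ≈ 421.9.

N ≈ 422 turns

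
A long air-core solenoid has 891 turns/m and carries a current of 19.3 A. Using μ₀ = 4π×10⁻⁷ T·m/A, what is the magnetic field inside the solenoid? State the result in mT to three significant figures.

Inside a long solenoid, B = μ₀nI.
B = (4π×10⁻⁷)(891 m⁻¹)(19.3 A) = 2.161×10^-2 T.

B ≈ 21.6 mT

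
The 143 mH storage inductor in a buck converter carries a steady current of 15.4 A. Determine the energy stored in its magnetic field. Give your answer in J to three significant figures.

U ≈ 17.0 J

Stored magnetic energy: U = ½LI².
U = ½(0.143 H)(15.4 A)² = 16.96 J.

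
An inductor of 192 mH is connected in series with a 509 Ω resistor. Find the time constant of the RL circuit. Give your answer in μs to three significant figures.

τ = L/R = (0.192 H)/(509 Ω) = 3.772×10^-4 s.

τ ≈ 377 μs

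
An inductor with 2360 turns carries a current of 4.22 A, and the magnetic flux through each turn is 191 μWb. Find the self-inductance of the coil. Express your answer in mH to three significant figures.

L ≈ 107 mH

Self-inductance is defined by L = NΦ_B/I (flux linkage over current).
L = (2360)(1.910×10^-4 Wb)/(4.22 A) = 0.1068 H.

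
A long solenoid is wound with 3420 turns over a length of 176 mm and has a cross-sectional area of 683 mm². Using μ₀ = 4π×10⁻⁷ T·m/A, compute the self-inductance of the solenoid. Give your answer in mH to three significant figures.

A = 683 mm² = 6.830×10^-4 m².
For a long solenoid, L = μ₀N²A/ℓ.
L = (4π×10⁻⁷)(3420)²(6.830×10^-4)/(0.176 m) = 5.704×10^-2 H.

L ≈ 57.0 mH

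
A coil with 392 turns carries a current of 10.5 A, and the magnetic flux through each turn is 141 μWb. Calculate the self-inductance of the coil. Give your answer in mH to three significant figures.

Self-inductance is defined by L = NΦ_B/I (flux linkage over current).
L = (392)(1.410×10^-4 Wb)/(10.5 A) = 5.264×10^-3 H.

L ≈ 5.26 mH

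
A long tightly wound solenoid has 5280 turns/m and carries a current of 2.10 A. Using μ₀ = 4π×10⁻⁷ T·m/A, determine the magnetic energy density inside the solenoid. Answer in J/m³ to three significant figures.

u ≈ 77.2 J/m³

B = μ₀nI = (4π×10⁻⁷)(5.280×10^3)(2.10) = 1.393×10^-2 T.
u = B²/(2μ₀) = (1.393×10^-2)²/(2×4π×10⁻⁷) = 77.248 J/m³.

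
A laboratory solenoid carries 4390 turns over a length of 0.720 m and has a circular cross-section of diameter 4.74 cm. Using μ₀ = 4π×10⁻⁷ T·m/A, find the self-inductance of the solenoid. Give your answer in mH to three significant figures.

L ≈ 59.4 mH

A = π(d/2)² = π(2.370×10^-2 m)² = 1.7646×10^-3 m².
For a long solenoid, L = μ₀N²A/ℓ.
L = (4π×10⁻⁷)(4390)²(1.7646×10^-3)/(0.72 m) = 5.935×10^-2 H.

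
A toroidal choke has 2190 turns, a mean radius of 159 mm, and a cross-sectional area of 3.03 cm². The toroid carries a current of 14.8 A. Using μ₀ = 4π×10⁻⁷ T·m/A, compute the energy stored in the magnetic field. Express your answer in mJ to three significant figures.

U ≈ 200 mJ

L = μ₀N²A/(2πR) = (4π×10⁻⁷)(2190)²(3.030×10^-4)/(2π×0.159) = 1.828×10^-3 H.
U = ½LI² = ½(1.828×10^-3)(14.8)² = 0.2002 J.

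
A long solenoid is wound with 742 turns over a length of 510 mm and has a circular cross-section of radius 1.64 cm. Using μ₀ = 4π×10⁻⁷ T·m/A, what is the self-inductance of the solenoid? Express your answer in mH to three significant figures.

L ≈ 1.15 mH

A = πr² = π(1.640×10^-2 m)² = 8.450×10^-4 m².
For a long solenoid, L = μ₀N²A/ℓ.
L = (4π×10⁻⁷)(742)²(8.450×10^-4)/(0.51 m) = 1.146×10^-3 H.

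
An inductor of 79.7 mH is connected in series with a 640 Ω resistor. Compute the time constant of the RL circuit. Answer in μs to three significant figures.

τ = L/R = (7.970×10^-2 H)/(640 Ω) = 1.245×10^-4 s.

τ ≈ 125 μs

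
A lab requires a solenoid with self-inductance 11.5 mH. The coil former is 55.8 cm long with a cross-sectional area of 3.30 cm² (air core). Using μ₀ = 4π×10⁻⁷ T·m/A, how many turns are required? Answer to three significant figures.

N ≈ 3930 turns

A = 3.30 cm² = 3.300×10^-4 m².
From L = μ₀N²A/ℓ, N = √(Lℓ / (μ₀A)).
N = √[(1.150×10^-2)(0.558) / ((4π×10⁻⁷)×3.300×10^-4)] = √(1.547×10^7) ≈ 3933.7.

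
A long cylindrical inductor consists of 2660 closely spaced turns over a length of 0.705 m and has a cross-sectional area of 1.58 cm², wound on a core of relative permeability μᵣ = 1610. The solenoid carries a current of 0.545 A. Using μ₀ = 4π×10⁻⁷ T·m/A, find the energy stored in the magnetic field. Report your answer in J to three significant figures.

U ≈ 0.476 J

A = 1.58 cm² = 1.580×10^-4 m².
L = μ₀μᵣN²A/ℓ = (4π×10⁻⁷)(1610)(2660)²(1.580×10^-4)/(0.705) = 3.208 H.
U = ½LI² = ½(3.208)(0.545)² = 0.47646 J.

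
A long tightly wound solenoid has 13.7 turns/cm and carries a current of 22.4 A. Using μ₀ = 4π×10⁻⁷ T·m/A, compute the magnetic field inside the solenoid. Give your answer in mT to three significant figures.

Inside a long solenoid, B = μ₀nI.
B = (4π×10⁻⁷)(1.370×10^3 m⁻¹)(22.4 A) = 3.856×10^-2 T.

B ≈ 38.6 mT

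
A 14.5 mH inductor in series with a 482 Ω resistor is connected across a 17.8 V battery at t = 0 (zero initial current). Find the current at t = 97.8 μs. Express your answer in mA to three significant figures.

I ≈ 35.5 mA

τ = L/R = 1.450×10^-2/482 = 3.008×10^-5 s; final current I_∞ = ε/R = 17.8/482 = 3.693×10^-2 A.
I(t) = I_∞(1 − e^(−t/τ)) with t/τ = 3.251.
I = (3.693×10^-2)(1 − e^(−3.251)) = 3.550×10^-2 A.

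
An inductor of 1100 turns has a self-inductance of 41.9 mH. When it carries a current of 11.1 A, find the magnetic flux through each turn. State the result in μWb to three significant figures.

Φ_B ≈ 423 μWb

From L = NΦ_B/I, the flux per turn is Φ_B = LI/N.
Φ_B = (4.190×10^-2 H)(11.1 A)/1100 = 4.228×10^-4 Wb.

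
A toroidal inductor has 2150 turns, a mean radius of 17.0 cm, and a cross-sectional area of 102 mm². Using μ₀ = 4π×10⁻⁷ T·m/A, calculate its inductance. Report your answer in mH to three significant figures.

L ≈ 0.555 mH

For a thin toroid, L = μ₀N²A/(2πR).
L = (4π×10⁻⁷)(2150)²(1.020×10^-4) / (2π×0.17 m) = 5.547×10^-4 H.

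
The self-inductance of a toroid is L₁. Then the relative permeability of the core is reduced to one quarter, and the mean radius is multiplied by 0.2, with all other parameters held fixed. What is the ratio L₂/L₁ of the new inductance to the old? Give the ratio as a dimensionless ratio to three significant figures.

For a toroid, L ∝ μᵣN²A/R.
L₂/L₁ = (0.25) × (0.2)^-1 = 1.25.

L₂/L₁ = 1.25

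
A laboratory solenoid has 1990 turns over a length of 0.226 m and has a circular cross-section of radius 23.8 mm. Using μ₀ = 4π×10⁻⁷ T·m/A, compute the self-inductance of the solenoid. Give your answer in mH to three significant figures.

A = πr² = π(2.380×10^-2 m)² = 1.780×10^-3 m².
For a long solenoid, L = μ₀N²A/ℓ.
L = (4π×10⁻⁷)(1990)²(1.780×10^-3)/(0.226 m) = 3.918×10^-2 H.

L ≈ 39.2 mH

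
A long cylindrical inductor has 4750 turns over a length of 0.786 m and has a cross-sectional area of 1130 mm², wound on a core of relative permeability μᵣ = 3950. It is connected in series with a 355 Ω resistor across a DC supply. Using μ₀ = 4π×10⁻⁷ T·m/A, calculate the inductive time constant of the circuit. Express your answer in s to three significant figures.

A = 1130 mm² = 1.130×10^-3 m².
L = μ₀μᵣN²A/ℓ = (4π×10⁻⁷)(3950)(4750)²(1.130×10^-3)/(0.786) = 161 H.
τ = L/R = (161)/(355) = 0.4535 s.

τ ≈ 0.454 s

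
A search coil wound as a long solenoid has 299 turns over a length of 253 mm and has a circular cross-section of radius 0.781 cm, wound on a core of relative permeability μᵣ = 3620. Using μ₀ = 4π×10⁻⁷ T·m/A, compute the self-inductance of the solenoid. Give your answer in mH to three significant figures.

A = πr² = π(7.810×10^-3 m)² = 1.916×10^-4 m².
For a long solenoid, L = μ₀μᵣN²A/ℓ.
L = (4π×10⁻⁷)(3620)(299)²(1.916×10^-4)/(0.253 m) = 0.308 H.

L ≈ 308 mH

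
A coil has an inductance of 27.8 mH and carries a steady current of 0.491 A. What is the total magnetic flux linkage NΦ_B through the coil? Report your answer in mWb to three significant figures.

From L = NΦ_B/I, the flux linkage is NΦ_B = LI.
NΦ_B = (2.780×10^-2 H)(0.491 A) = 1.36498×10^-2 Wb.

NΦ_B ≈ 13.6 mWb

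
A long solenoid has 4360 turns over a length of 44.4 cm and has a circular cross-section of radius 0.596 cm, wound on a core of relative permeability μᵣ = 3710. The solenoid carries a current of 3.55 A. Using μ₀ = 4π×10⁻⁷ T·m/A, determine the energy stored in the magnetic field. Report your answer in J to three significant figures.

U ≈ 140 J

A = πr² = π(5.960×10^-3 m)² = 1.116×10^-4 m².
L = μ₀μᵣN²A/ℓ = (4π×10⁻⁷)(3710)(4360)²(1.116×10^-4)/(0.444) = 22.27 H.
U = ½LI² = ½(22.27)(3.55)² = 140.4 J.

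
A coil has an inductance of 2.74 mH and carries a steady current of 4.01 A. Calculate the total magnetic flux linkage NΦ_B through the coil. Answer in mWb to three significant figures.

From L = NΦ_B/I, the flux linkage is NΦ_B = LI.
NΦ_B = (2.740×10^-3 H)(4.01 A) = 1.099×10^-2 Wb.

NΦ_B ≈ 11.0 mWb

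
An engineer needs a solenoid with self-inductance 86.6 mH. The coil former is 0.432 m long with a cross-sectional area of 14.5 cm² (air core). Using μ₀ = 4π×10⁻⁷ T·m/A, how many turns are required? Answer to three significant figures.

N ≈ 4530 turns

A = 14.5 cm² = 1.450×10^-3 m².
From L = μ₀N²A/ℓ, N = √(Lℓ / (μ₀A)).
N = √[(8.660×10^-2)(0.432) / ((4π×10⁻⁷)×1.450×10^-3)] = √(2.053×10^7) ≈ 4531.2.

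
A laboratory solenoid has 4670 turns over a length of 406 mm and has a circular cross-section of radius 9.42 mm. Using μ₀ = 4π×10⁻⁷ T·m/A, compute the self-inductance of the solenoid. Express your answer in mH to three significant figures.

L ≈ 18.8 mH

A = πr² = π(9.420×10^-3 m)² = 2.788×10^-4 m².
For a long solenoid, L = μ₀N²A/ℓ.
L = (4π×10⁻⁷)(4670)²(2.788×10^-4)/(0.406 m) = 1.882×10^-2 H.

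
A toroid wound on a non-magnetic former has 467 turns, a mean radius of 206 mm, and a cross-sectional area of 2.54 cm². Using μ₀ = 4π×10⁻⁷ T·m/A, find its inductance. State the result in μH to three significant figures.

For a thin toroid, L = μ₀N²A/(2πR).
L = (4π×10⁻⁷)(467)²(2.540×10^-4) / (2π×0.206 m) = 5.378×10^-5 H.

L ≈ 53.8 μH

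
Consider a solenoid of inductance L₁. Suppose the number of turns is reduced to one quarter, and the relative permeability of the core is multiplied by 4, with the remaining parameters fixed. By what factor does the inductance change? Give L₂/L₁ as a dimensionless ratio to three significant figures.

For a solenoid, L ∝ μᵣN²A/ℓ.
L₂/L₁ = (0.25)^2 × (4) = 0.250.

L₂/L₁ = 0.250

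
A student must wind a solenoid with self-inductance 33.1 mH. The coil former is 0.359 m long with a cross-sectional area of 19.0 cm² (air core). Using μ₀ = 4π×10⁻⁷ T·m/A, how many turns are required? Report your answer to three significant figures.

N ≈ 2230 turns

A = 19.0 cm² = 1.900×10^-3 m².
From L = μ₀N²A/ℓ, N = √(Lℓ / (μ₀A)).
N = √[(3.310×10^-2)(0.359) / ((4π×10⁻⁷)×1.900×10^-3)] = √(4.977×10^6) ≈ 2230.9.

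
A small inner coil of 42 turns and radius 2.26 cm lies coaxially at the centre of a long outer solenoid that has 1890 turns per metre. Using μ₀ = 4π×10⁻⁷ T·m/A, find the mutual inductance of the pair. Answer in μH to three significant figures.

The outer solenoid produces a uniform field B₁ = μ₀n₁I₁ across the inner coil,
so the flux linkage is N₂Φ = N₂B₁A₂ = μ₀n₁N₂A₂·I₁, giving M = μ₀n₁N₂A₂.
A₂ = πr² = π(2.260×10^-2 m)² = 1.6046×10^-3 m².
M = (4π×10⁻⁷)(1890)(42)(1.6046×10^-3) = 1.601×10^-4 H.

M ≈ 160 μH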